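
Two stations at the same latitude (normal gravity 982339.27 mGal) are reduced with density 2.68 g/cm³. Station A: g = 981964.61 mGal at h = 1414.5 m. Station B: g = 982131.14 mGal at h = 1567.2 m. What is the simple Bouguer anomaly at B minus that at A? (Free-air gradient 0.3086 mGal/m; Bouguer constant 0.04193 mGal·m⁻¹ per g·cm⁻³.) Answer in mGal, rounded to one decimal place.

Δg_SB(A) = 981964.61 − 982339.27 + 0.3086×1414.5 − 0.04193×2.68×1414.5 = -97.10 mGal
Δg_SB(B) = 982131.14 − 982339.27 + 0.3086×1567.2 − 0.04193×2.68×1567.2 = 99.40 mGal
Difference = 99.40 − (-97.10) = 196.50 mGal

196.5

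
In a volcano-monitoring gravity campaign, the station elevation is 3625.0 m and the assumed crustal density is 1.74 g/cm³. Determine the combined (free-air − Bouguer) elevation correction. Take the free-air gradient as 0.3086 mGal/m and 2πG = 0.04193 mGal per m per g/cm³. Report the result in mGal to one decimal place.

Combined gradient = 0.3086 − 0.04193 × 1.74 = 0.2356418 mGal/m
Combined elevation correction = 0.2356418 × 3625.0 = 854.2 mGal

854.2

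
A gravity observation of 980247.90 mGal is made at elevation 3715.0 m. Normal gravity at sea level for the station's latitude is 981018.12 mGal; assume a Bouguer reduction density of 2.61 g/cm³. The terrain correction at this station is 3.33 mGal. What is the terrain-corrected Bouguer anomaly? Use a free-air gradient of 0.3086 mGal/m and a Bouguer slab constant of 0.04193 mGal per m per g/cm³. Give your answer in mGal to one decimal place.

-27.0

Free-air correction = 0.3086 × 3715.0 = 1146.45 mGal
Free-air anomaly = 980247.90 − 981018.12 + (1146.45) = 376.23 mGal
Bouguer slab correction = 0.04193 × 2.61 × 3715.0 = 406.56 mGal
Simple Bouguer anomaly = 376.23 − (406.56) = -30.33 mGal
Complete Bouguer anomaly = -30.33 + 3.33 = -27.00 mGal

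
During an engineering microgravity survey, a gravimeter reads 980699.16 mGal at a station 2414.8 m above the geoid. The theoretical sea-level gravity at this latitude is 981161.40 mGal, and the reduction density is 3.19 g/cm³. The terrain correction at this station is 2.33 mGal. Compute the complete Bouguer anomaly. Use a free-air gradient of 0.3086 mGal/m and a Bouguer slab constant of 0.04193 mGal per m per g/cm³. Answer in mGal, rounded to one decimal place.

Free-air correction = 0.3086 × 2414.8 = 745.21 mGal
Free-air anomaly = 980699.16 − 981161.40 + (745.21) = 282.97 mGal
Bouguer slab correction = 0.04193 × 3.19 × 2414.8 = 323.00 mGal
Simple Bouguer anomaly = 282.97 − (323.00) = -40.03 mGal
Complete Bouguer anomaly = -40.03 + 2.33 = -37.70 mGal

-37.7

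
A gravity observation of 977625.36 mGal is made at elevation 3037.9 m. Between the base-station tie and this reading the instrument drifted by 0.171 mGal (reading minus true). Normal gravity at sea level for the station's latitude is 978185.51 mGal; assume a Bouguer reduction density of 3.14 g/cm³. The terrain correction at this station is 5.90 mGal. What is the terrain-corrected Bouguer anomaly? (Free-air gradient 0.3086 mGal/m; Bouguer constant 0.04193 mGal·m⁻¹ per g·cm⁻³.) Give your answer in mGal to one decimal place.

Drift-corrected reading = 977625.36 − (0.171) = 977625.189 mGal
Free-air correction = 0.3086 × 3037.9 = 937.50 mGal
Free-air anomaly = 977625.189 − 978185.51 + (937.50) = 377.179 mGal
Bouguer slab correction = 0.04193 × 3.14 × 3037.9 = 399.97 mGal
Simple Bouguer anomaly = 377.179 − (399.97) = -22.791 mGal
Complete Bouguer anomaly = -22.791 + 5.90 = -16.891 mGal

-16.9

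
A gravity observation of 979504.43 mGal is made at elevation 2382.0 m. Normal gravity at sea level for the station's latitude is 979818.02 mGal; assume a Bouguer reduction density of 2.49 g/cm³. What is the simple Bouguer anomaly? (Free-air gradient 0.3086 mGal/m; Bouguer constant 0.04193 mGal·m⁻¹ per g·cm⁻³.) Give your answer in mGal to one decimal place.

172.8

Free-air correction = 0.3086 × 2382.0 = 735.09 mGal
Free-air anomaly = 979504.43 − 979818.02 + (735.09) = 421.50 mGal
Bouguer slab correction = 0.04193 × 2.49 × 2382.0 = 248.69 mGal
Simple Bouguer anomaly = 421.50 − (248.69) = 172.81 mGal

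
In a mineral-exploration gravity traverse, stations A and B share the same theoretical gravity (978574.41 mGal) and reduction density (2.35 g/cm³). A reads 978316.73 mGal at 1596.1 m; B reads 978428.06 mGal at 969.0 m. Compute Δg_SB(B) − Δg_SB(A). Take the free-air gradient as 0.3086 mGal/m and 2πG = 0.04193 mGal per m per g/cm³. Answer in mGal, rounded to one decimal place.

-20.4

Δg_SB(A) = 978316.73 − 978574.41 + 0.3086×1596.1 − 0.04193×2.35×1596.1 = 77.60 mGal
Δg_SB(B) = 978428.06 − 978574.41 + 0.3086×969.0 − 0.04193×2.35×969.0 = 57.20 mGal
Difference = 57.20 − (77.60) = -20.40 mGal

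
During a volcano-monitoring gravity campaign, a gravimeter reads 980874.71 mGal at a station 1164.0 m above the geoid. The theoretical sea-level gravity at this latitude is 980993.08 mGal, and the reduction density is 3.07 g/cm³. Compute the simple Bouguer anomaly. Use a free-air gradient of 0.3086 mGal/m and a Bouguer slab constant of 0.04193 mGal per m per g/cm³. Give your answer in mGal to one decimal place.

91.0

Free-air correction = 0.3086 × 1164.0 = 359.21 mGal
Free-air anomaly = 980874.71 − 980993.08 + (359.21) = 240.84 mGal
Bouguer slab correction = 0.04193 × 3.07 × 1164.0 = 149.84 mGal
Simple Bouguer anomaly = 240.84 − (149.84) = 91.00 mGal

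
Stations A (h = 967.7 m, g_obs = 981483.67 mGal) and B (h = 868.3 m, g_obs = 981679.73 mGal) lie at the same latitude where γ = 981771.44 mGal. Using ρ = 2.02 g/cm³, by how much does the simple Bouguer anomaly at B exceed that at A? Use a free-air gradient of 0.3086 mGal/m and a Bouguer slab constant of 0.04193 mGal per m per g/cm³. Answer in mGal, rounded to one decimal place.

Δg_SB(A) = 981483.67 − 981771.44 + 0.3086×967.7 − 0.04193×2.02×967.7 = -71.10 mGal
Δg_SB(B) = 981679.73 − 981771.44 + 0.3086×868.3 − 0.04193×2.02×868.3 = 102.70 mGal
Difference = 102.70 − (-71.10) = 173.80 mGal

173.8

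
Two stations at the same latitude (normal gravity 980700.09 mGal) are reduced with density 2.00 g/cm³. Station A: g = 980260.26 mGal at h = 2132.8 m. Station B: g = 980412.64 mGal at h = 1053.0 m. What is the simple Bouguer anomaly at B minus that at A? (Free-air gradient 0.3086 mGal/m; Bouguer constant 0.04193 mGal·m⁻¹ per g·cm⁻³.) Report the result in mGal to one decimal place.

-90.3

Δg_SB(A) = 980260.26 − 980700.09 + 0.3086×2132.8 − 0.04193×2.00×2132.8 = 39.50 mGal
Δg_SB(B) = 980412.64 − 980700.09 + 0.3086×1053.0 − 0.04193×2.00×1053.0 = -50.80 mGal
Difference = -50.80 − (39.50) = -90.30 mGal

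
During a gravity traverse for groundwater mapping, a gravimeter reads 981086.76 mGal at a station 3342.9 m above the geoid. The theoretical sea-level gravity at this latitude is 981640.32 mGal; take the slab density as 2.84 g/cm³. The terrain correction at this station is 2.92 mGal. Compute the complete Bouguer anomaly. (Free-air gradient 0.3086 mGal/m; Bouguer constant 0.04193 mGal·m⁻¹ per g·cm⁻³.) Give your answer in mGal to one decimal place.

Free-air correction = 0.3086 × 3342.9 = 1031.62 mGal
Free-air anomaly = 981086.76 − 981640.32 + (1031.62) = 478.06 mGal
Bouguer slab correction = 0.04193 × 2.84 × 3342.9 = 398.08 mGal
Simple Bouguer anomaly = 478.06 − (398.08) = 79.98 mGal
Complete Bouguer anomaly = 79.98 + 2.92 = 82.90 mGal

82.9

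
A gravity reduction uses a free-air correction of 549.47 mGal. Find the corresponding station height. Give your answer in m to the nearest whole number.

1781

h = 549.47 / 0.3086 = 1780.52 m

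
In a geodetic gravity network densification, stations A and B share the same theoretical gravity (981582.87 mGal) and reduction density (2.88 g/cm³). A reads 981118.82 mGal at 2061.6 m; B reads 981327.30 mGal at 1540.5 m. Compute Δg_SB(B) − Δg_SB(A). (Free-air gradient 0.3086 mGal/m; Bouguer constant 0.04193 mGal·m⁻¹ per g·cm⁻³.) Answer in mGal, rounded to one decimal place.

110.6

Δg_SB(A) = 981118.82 − 981582.87 + 0.3086×2061.6 − 0.04193×2.88×2061.6 = -76.80 mGal
Δg_SB(B) = 981327.30 − 981582.87 + 0.3086×1540.5 − 0.04193×2.88×1540.5 = 33.80 mGal
Difference = 33.80 − (-76.80) = 110.60 mGal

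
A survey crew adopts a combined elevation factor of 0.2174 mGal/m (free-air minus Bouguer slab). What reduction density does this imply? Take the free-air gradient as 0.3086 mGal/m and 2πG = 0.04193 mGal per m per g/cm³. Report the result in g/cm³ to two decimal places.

0.2174 = 0.3086 − 0.04193 × ρ
ρ = (0.3086 − 0.2174) / 0.04193 = 2.18 g/cm³

2.18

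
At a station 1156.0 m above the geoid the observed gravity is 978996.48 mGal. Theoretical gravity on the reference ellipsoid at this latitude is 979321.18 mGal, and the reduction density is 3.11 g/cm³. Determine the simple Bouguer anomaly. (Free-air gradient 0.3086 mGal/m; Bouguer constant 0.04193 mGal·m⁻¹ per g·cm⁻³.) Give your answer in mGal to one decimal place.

Free-air correction = 0.3086 × 1156.0 = 356.74 mGal
Free-air anomaly = 978996.48 − 979321.18 + (356.74) = 32.04 mGal
Bouguer slab correction = 0.04193 × 3.11 × 1156.0 = 150.75 mGal
Simple Bouguer anomaly = 32.04 − (150.75) = -118.71 mGal

-118.7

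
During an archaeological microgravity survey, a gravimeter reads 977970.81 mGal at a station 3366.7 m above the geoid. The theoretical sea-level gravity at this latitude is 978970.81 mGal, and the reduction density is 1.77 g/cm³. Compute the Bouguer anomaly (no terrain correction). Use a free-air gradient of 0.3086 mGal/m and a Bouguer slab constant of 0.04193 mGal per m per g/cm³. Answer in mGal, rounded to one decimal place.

Free-air correction = 0.3086 × 3366.7 = 1038.96 mGal
Free-air anomaly = 977970.81 − 978970.81 + (1038.96) = 38.96 mGal
Bouguer slab correction = 0.04193 × 1.77 × 3366.7 = 249.86 mGal
Simple Bouguer anomaly = 38.96 − (249.86) = -210.90 mGal

-210.9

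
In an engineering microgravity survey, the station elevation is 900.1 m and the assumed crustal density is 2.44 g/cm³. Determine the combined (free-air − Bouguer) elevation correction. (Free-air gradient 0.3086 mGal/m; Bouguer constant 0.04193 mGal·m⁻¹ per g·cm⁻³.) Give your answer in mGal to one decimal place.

185.7

Combined gradient = 0.3086 − 0.04193 × 2.44 = 0.2062908 mGal/m
Combined elevation correction = 0.2062908 × 900.1 = 185.7 mGal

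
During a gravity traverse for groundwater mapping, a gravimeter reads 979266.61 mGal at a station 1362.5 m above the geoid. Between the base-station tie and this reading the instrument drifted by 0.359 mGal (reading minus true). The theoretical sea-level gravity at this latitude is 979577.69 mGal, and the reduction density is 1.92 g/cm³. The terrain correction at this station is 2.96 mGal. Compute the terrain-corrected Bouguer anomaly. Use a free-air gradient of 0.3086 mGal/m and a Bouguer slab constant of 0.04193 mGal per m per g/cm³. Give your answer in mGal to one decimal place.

Drift-corrected reading = 979266.61 − (0.359) = 979266.251 mGal
Free-air correction = 0.3086 × 1362.5 = 420.47 mGal
Free-air anomaly = 979266.251 − 979577.69 + (420.47) = 109.031 mGal
Bouguer slab correction = 0.04193 × 1.92 × 1362.5 = 109.69 mGal
Simple Bouguer anomaly = 109.031 − (109.69) = -0.659 mGal
Complete Bouguer anomaly = -0.659 + 2.96 = 2.301 mGal

2.3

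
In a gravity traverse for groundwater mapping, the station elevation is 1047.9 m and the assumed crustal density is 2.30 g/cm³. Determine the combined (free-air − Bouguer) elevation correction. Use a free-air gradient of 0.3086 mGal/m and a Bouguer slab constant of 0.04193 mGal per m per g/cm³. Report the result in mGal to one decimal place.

222.3

Combined gradient = 0.3086 − 0.04193 × 2.30 = 0.2121610 mGal/m
Combined elevation correction = 0.2121610 × 1047.9 = 222.3 mGal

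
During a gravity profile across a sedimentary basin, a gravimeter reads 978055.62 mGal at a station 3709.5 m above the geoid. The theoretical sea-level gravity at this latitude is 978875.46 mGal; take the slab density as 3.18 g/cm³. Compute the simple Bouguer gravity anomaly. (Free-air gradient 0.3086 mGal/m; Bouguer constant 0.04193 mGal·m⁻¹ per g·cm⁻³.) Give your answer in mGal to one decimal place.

-169.7

Free-air correction = 0.3086 × 3709.5 = 1144.75 mGal
Free-air anomaly = 978055.62 − 978875.46 + (1144.75) = 324.91 mGal
Bouguer slab correction = 0.04193 × 3.18 × 3709.5 = 494.62 mGal
Simple Bouguer anomaly = 324.91 − (494.62) = -169.71 mGal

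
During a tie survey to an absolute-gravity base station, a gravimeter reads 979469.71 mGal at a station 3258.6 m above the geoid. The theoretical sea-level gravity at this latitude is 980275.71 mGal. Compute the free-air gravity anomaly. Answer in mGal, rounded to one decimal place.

Free-air correction = 0.3086 × 3258.6 = 1005.60 mGal
Free-air anomaly = 979469.71 − 980275.71 + (1005.60) = 199.60 mGal

199.6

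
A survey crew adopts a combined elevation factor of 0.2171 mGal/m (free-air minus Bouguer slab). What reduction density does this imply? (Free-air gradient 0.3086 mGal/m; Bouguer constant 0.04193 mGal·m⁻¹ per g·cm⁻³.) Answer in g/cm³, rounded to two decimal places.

2.18

0.2171 = 0.3086 − 0.04193 × ρ
ρ = (0.3086 − 0.2171) / 0.04193 = 2.18 g/cm³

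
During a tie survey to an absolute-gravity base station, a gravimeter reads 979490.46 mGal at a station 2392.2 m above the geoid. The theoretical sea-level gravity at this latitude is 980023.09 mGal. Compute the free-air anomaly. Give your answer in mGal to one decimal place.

Free-air correction = 0.3086 × 2392.2 = 738.23 mGal
Free-air anomaly = 979490.46 − 980023.09 + (738.23) = 205.60 mGal

205.6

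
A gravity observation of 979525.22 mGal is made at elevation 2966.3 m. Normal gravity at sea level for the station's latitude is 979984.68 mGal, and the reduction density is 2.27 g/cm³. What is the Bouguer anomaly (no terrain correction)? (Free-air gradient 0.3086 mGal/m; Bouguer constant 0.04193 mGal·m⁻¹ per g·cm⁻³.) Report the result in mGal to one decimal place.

173.6

Free-air correction = 0.3086 × 2966.3 = 915.40 mGal
Free-air anomaly = 979525.22 − 979984.68 + (915.40) = 455.94 mGal
Bouguer slab correction = 0.04193 × 2.27 × 2966.3 = 282.34 mGal
Simple Bouguer anomaly = 455.94 − (282.34) = 173.60 mGal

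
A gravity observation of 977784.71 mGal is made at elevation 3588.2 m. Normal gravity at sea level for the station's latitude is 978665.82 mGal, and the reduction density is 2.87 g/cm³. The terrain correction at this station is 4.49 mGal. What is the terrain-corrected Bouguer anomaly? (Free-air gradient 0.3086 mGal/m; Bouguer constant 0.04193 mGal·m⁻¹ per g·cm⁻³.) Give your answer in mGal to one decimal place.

Free-air correction = 0.3086 × 3588.2 = 1107.32 mGal
Free-air anomaly = 977784.71 − 978665.82 + (1107.32) = 226.21 mGal
Bouguer slab correction = 0.04193 × 2.87 × 3588.2 = 431.80 mGal
Simple Bouguer anomaly = 226.21 − (431.80) = -205.59 mGal
Complete Bouguer anomaly = -205.59 + 4.49 = -201.10 mGal

-201.1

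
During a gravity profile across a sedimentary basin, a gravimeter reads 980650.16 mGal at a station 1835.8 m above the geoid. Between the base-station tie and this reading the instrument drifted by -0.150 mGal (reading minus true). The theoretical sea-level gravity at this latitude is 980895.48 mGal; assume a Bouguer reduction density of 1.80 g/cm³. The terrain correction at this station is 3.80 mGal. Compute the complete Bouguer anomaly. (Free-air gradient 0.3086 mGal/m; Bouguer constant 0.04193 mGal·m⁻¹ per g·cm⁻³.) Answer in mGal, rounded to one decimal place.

186.6

Drift-corrected reading = 980650.16 − (-0.150) = 980650.310 mGal
Free-air correction = 0.3086 × 1835.8 = 566.53 mGal
Free-air anomaly = 980650.310 − 980895.48 + (566.53) = 321.360 mGal
Bouguer slab correction = 0.04193 × 1.80 × 1835.8 = 138.56 mGal
Simple Bouguer anomaly = 321.360 − (138.56) = 182.800 mGal
Complete Bouguer anomaly = 182.800 + 3.80 = 186.600 mGal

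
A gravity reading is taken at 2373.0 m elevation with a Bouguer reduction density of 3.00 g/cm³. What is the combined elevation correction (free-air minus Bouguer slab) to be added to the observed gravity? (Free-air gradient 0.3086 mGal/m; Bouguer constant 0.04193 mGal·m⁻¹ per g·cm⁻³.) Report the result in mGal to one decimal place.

Combined gradient = 0.3086 − 0.04193 × 3.00 = 0.1828100 mGal/m
Combined elevation correction = 0.1828100 × 2373.0 = 433.8 mGal

433.8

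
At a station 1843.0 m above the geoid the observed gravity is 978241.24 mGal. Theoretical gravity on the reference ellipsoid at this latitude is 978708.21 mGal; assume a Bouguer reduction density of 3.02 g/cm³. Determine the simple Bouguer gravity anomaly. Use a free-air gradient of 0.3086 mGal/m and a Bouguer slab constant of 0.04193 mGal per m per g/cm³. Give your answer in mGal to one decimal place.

-131.6

Free-air correction = 0.3086 × 1843.0 = 568.75 mGal
Free-air anomaly = 978241.24 − 978708.21 + (568.75) = 101.78 mGal
Bouguer slab correction = 0.04193 × 3.02 × 1843.0 = 233.38 mGal
Simple Bouguer anomaly = 101.78 − (233.38) = -131.60 mGal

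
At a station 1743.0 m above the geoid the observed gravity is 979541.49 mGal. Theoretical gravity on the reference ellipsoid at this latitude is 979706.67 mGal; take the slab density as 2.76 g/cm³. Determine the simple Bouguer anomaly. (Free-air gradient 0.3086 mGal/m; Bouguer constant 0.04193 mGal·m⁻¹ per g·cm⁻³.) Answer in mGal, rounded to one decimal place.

171.0

Free-air correction = 0.3086 × 1743.0 = 537.89 mGal
Free-air anomaly = 979541.49 − 979706.67 + (537.89) = 372.71 mGal
Bouguer slab correction = 0.04193 × 2.76 × 1743.0 = 201.71 mGal
Simple Bouguer anomaly = 372.71 − (201.71) = 171.00 mGal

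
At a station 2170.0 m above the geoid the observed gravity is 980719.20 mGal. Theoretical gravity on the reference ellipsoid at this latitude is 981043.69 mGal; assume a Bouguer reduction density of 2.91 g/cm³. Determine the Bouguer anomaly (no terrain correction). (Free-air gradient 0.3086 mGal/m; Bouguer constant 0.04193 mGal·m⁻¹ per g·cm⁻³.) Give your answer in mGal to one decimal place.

80.4

Free-air correction = 0.3086 × 2170.0 = 669.66 mGal
Free-air anomaly = 980719.20 − 981043.69 + (669.66) = 345.17 mGal
Bouguer slab correction = 0.04193 × 2.91 × 2170.0 = 264.78 mGal
Simple Bouguer anomaly = 345.17 − (264.78) = 80.39 mGal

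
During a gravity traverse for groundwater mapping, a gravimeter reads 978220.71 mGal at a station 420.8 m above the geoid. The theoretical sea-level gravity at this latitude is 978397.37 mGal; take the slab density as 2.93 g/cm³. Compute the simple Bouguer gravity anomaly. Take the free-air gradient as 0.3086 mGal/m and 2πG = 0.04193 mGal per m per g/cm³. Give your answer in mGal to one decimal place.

Free-air correction = 0.3086 × 420.8 = 129.86 mGal
Free-air anomaly = 978220.71 − 978397.37 + (129.86) = -46.80 mGal
Bouguer slab correction = 0.04193 × 2.93 × 420.8 = 51.70 mGal
Simple Bouguer anomaly = -46.80 − (51.70) = -98.50 mGal

-98.5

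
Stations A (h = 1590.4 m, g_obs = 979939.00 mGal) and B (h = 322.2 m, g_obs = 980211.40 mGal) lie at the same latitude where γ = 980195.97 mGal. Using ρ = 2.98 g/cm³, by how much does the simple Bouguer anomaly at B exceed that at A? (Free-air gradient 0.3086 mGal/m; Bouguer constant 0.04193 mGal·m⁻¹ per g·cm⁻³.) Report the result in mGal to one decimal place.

Δg_SB(A) = 979939.00 − 980195.97 + 0.3086×1590.4 − 0.04193×2.98×1590.4 = 35.10 mGal
Δg_SB(B) = 980211.40 − 980195.97 + 0.3086×322.2 − 0.04193×2.98×322.2 = 74.60 mGal
Difference = 74.60 − (35.10) = 39.50 mGal

39.5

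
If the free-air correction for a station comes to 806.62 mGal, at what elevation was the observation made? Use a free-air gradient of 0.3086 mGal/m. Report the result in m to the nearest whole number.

h = 806.62 / 0.3086 = 2613.80 m

2614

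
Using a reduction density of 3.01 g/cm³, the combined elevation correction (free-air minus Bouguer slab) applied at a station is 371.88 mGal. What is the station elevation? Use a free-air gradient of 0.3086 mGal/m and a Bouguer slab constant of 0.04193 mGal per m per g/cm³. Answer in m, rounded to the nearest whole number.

2039

Combined gradient = 0.3086 − 0.04193 × 3.01 = 0.1823907 mGal/m
h = 371.88 / 0.1823907 = 2038.92 m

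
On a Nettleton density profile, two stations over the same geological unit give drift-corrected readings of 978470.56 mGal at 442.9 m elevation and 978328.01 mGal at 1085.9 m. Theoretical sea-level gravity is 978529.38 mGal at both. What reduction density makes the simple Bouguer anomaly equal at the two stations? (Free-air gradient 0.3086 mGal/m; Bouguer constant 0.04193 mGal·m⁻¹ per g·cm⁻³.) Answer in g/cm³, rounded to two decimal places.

Δg_obs = 978328.01 − 978470.56 = -142.55 mGal over Δh = 1085.9 − 442.9 = 643.0 m
Equal Bouguer anomalies ⇒ Δg_obs + (0.3086 − 0.04193ρ)·Δh = 0
0.3086 − 0.04193ρ = −Δg_obs/Δh = 0.22170
ρ = (0.3086 − 0.22170) / 0.04193 = 2.07 g/cm³

2.07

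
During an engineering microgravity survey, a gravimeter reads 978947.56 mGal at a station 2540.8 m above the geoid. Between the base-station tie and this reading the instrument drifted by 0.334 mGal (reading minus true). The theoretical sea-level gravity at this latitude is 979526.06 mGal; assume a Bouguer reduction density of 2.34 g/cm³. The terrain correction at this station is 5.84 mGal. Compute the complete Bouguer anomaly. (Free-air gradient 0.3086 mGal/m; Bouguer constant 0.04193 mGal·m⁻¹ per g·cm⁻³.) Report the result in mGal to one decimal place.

Drift-corrected reading = 978947.56 − (0.334) = 978947.226 mGal
Free-air correction = 0.3086 × 2540.8 = 784.09 mGal
Free-air anomaly = 978947.226 − 979526.06 + (784.09) = 205.256 mGal
Bouguer slab correction = 0.04193 × 2.34 × 2540.8 = 249.29 mGal
Simple Bouguer anomaly = 205.256 − (249.29) = -44.034 mGal
Complete Bouguer anomaly = -44.034 + 5.84 = -38.194 mGal

-38.2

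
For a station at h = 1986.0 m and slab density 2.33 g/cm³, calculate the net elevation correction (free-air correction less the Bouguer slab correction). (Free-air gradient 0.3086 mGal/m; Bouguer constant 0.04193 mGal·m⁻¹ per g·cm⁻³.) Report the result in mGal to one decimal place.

Combined gradient = 0.3086 − 0.04193 × 2.33 = 0.2109031 mGal/m
Combined elevation correction = 0.2109031 × 1986.0 = 418.9 mGal

418.9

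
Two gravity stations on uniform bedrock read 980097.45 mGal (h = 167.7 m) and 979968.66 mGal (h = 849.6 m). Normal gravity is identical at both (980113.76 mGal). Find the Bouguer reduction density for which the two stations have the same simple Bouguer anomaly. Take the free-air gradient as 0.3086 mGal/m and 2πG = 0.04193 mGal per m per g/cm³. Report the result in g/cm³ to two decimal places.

Δg_obs = 979968.66 − 980097.45 = -128.79 mGal over Δh = 849.6 − 167.7 = 681.9 m
Equal Bouguer anomalies ⇒ Δg_obs + (0.3086 − 0.04193ρ)·Δh = 0
0.3086 − 0.04193ρ = −Δg_obs/Δh = 0.18887
ρ = (0.3086 − 0.18887) / 0.04193 = 2.86 g/cm³

2.86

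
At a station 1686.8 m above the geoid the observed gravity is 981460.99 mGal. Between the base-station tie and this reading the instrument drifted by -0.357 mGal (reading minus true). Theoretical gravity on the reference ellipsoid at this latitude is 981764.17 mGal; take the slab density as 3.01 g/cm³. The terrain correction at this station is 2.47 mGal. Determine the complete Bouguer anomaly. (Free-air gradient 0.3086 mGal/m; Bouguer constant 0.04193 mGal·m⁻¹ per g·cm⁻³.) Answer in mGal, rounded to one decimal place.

7.3

Drift-corrected reading = 981460.99 − (-0.357) = 981461.347 mGal
Free-air correction = 0.3086 × 1686.8 = 520.55 mGal
Free-air anomaly = 981461.347 − 981764.17 + (520.55) = 217.727 mGal
Bouguer slab correction = 0.04193 × 3.01 × 1686.8 = 212.89 mGal
Simple Bouguer anomaly = 217.727 − (212.89) = 4.837 mGal
Complete Bouguer anomaly = 4.837 + 2.47 = 7.307 mGal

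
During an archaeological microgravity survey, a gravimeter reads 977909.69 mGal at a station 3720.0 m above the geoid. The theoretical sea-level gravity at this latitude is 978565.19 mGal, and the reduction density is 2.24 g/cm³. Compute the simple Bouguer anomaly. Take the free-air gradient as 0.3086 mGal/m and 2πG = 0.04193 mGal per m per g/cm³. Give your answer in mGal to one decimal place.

143.1

Free-air correction = 0.3086 × 3720.0 = 1147.99 mGal
Free-air anomaly = 977909.69 − 978565.19 + (1147.99) = 492.49 mGal
Bouguer slab correction = 0.04193 × 2.24 × 3720.0 = 349.39 mGal
Simple Bouguer anomaly = 492.49 − (349.39) = 143.10 mGal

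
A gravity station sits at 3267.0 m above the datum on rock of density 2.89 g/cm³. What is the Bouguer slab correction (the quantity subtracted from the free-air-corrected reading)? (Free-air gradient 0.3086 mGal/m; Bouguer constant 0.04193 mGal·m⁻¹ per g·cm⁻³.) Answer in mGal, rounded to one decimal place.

Bouguer slab correction = 0.04193 × 2.89 × 3267.0 = 395.9 mGal

395.9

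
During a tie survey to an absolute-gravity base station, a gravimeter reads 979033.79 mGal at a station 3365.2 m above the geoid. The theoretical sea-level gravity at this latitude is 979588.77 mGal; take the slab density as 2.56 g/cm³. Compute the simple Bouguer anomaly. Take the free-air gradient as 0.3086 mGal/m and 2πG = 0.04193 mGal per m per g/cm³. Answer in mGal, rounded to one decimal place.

122.3

Free-air correction = 0.3086 × 3365.2 = 1038.50 mGal
Free-air anomaly = 979033.79 − 979588.77 + (1038.50) = 483.52 mGal
Bouguer slab correction = 0.04193 × 2.56 × 3365.2 = 361.22 mGal
Simple Bouguer anomaly = 483.52 − (361.22) = 122.30 mGal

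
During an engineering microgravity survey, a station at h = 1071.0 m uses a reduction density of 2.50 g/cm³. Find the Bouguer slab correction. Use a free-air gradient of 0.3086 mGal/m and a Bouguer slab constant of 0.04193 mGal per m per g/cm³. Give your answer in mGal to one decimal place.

Bouguer slab correction = 0.04193 × 2.50 × 1071.0 = 112.3 mGal

112.3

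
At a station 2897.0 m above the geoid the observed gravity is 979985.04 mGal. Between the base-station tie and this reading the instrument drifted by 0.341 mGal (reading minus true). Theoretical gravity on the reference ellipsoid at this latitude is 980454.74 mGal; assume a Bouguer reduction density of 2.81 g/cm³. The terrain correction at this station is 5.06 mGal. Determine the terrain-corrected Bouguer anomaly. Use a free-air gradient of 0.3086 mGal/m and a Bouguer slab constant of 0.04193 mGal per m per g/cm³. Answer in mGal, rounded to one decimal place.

Drift-corrected reading = 979985.04 − (0.341) = 979984.699 mGal
Free-air correction = 0.3086 × 2897.0 = 894.01 mGal
Free-air anomaly = 979984.699 − 980454.74 + (894.01) = 423.969 mGal
Bouguer slab correction = 0.04193 × 2.81 × 2897.0 = 341.33 mGal
Simple Bouguer anomaly = 423.969 − (341.33) = 82.639 mGal
Complete Bouguer anomaly = 82.639 + 5.06 = 87.699 mGal

87.7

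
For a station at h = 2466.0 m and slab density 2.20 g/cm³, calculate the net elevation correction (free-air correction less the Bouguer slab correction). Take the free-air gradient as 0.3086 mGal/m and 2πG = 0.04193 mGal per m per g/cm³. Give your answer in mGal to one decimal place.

Combined gradient = 0.3086 − 0.04193 × 2.20 = 0.2163540 mGal/m
Combined elevation correction = 0.2163540 × 2466.0 = 533.5 mGal

533.5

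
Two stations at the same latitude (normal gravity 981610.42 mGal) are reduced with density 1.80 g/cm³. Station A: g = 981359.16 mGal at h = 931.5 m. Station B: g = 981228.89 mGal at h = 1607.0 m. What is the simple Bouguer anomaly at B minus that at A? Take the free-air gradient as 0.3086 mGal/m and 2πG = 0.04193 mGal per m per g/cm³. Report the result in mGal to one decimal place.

Δg_SB(A) = 981359.16 − 981610.42 + 0.3086×931.5 − 0.04193×1.80×931.5 = -34.10 mGal
Δg_SB(B) = 981228.89 − 981610.42 + 0.3086×1607.0 − 0.04193×1.80×1607.0 = -6.90 mGal
Difference = -6.90 − (-34.10) = 27.20 mGal

27.2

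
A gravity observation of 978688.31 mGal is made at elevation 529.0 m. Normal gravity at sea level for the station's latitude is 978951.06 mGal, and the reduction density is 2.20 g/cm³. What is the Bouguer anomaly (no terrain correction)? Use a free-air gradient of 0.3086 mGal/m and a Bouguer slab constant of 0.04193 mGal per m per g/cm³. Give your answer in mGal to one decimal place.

-148.3

Free-air correction = 0.3086 × 529.0 = 163.25 mGal
Free-air anomaly = 978688.31 − 978951.06 + (163.25) = -99.50 mGal
Bouguer slab correction = 0.04193 × 2.20 × 529.0 = 48.80 mGal
Simple Bouguer anomaly = -99.50 − (48.80) = -148.30 mGal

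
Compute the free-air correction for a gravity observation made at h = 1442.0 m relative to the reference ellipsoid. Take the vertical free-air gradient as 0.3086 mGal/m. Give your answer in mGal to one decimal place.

445.0

Free-air correction = 0.3086 × 1442.0 = 445.0 mGal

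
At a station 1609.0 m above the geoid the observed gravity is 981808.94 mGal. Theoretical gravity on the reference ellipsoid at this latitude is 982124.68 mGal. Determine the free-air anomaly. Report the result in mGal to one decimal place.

Free-air correction = 0.3086 × 1609.0 = 496.54 mGal
Free-air anomaly = 981808.94 − 982124.68 + (496.54) = 180.80 mGal

180.8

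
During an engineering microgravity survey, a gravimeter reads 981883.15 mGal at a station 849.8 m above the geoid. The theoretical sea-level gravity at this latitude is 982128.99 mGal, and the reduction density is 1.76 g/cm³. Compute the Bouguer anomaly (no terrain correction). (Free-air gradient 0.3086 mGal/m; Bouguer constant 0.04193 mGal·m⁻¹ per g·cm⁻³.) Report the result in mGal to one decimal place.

-46.3

Free-air correction = 0.3086 × 849.8 = 262.25 mGal
Free-air anomaly = 981883.15 − 982128.99 + (262.25) = 16.41 mGal
Bouguer slab correction = 0.04193 × 1.76 × 849.8 = 62.71 mGal
Simple Bouguer anomaly = 16.41 − (62.71) = -46.30 mGal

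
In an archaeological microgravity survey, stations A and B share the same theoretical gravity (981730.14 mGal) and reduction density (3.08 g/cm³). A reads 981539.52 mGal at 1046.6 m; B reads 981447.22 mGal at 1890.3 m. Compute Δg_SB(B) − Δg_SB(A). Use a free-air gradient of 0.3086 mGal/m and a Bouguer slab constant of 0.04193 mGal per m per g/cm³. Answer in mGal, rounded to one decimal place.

Δg_SB(A) = 981539.52 − 981730.14 + 0.3086×1046.6 − 0.04193×3.08×1046.6 = -2.80 mGal
Δg_SB(B) = 981447.22 − 981730.14 + 0.3086×1890.3 − 0.04193×3.08×1890.3 = 56.30 mGal
Difference = 56.30 − (-2.80) = 59.10 mGal

59.1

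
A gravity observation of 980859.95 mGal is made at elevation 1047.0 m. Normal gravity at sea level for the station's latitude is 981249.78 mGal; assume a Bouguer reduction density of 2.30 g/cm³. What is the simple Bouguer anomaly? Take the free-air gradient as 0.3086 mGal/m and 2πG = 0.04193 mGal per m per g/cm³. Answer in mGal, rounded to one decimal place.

-167.7

Free-air correction = 0.3086 × 1047.0 = 323.10 mGal
Free-air anomaly = 980859.95 − 981249.78 + (323.10) = -66.73 mGal
Bouguer slab correction = 0.04193 × 2.30 × 1047.0 = 100.97 mGal
Simple Bouguer anomaly = -66.73 − (100.97) = -167.70 mGal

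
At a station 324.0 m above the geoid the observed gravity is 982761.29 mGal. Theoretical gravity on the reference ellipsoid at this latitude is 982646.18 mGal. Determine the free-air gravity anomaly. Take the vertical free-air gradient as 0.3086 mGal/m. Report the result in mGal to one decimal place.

215.1

Free-air correction = 0.3086 × 324.0 = 99.99 mGal
Free-air anomaly = 982761.29 − 982646.18 + (99.99) = 215.10 mGal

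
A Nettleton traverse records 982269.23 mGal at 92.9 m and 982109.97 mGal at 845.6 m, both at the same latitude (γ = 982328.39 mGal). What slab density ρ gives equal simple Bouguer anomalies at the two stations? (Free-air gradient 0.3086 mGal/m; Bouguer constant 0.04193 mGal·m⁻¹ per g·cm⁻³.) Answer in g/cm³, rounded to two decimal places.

2.31

Δg_obs = 982109.97 − 982269.23 = -159.26 mGal over Δh = 845.6 − 92.9 = 752.7 m
Equal Bouguer anomalies ⇒ Δg_obs + (0.3086 − 0.04193ρ)·Δh = 0
0.3086 − 0.04193ρ = −Δg_obs/Δh = 0.21158
ρ = (0.3086 − 0.21158) / 0.04193 = 2.31 g/cm³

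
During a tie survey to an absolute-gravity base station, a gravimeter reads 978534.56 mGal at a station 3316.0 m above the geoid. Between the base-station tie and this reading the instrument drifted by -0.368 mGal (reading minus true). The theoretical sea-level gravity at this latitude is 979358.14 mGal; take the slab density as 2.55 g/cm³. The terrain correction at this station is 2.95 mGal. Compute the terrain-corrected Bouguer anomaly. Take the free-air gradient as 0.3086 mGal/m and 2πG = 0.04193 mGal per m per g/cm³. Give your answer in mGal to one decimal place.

-151.5

Drift-corrected reading = 978534.56 − (-0.368) = 978534.928 mGal
Free-air correction = 0.3086 × 3316.0 = 1023.32 mGal
Free-air anomaly = 978534.928 − 979358.14 + (1023.32) = 200.108 mGal
Bouguer slab correction = 0.04193 × 2.55 × 3316.0 = 354.55 mGal
Simple Bouguer anomaly = 200.108 − (354.55) = -154.442 mGal
Complete Bouguer anomaly = -154.442 + 2.95 = -151.492 mGal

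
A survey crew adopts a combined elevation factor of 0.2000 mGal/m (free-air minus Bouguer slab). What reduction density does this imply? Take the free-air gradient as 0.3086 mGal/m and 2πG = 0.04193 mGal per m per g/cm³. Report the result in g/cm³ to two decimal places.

0.2000 = 0.3086 − 0.04193 × ρ
ρ = (0.3086 − 0.2000) / 0.04193 = 2.59 g/cm³

2.59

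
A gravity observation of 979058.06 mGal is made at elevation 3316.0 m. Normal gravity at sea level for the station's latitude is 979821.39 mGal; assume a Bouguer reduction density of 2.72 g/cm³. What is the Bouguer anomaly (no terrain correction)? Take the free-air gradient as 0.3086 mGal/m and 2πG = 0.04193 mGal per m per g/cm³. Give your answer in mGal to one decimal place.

Free-air correction = 0.3086 × 3316.0 = 1023.32 mGal
Free-air anomaly = 979058.06 − 979821.39 + (1023.32) = 259.99 mGal
Bouguer slab correction = 0.04193 × 2.72 × 3316.0 = 378.19 mGal
Simple Bouguer anomaly = 259.99 − (378.19) = -118.20 mGal

-118.2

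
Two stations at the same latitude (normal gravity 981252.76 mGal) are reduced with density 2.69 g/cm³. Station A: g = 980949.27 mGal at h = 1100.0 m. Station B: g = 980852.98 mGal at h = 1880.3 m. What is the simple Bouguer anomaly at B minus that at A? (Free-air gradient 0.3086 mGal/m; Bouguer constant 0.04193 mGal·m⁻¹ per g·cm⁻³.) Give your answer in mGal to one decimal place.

Δg_SB(A) = 980949.27 − 981252.76 + 0.3086×1100.0 − 0.04193×2.69×1100.0 = -88.10 mGal
Δg_SB(B) = 980852.98 − 981252.76 + 0.3086×1880.3 − 0.04193×2.69×1880.3 = -31.60 mGal
Difference = -31.60 − (-88.10) = 56.50 mGal

56.5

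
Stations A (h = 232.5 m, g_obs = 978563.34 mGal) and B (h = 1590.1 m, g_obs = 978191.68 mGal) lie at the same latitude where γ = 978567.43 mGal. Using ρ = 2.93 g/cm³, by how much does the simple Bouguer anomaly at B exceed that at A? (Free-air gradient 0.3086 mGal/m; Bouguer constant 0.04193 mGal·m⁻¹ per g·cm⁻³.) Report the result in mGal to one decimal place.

Δg_SB(A) = 978563.34 − 978567.43 + 0.3086×232.5 − 0.04193×2.93×232.5 = 39.10 mGal
Δg_SB(B) = 978191.68 − 978567.43 + 0.3086×1590.1 − 0.04193×2.93×1590.1 = -80.40 mGal
Difference = -80.40 − (39.10) = -119.50 mGal

-119.5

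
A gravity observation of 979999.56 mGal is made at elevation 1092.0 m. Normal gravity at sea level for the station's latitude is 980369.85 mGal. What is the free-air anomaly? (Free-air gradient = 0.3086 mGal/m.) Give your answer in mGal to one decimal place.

-33.3

Free-air correction = 0.3086 × 1092.0 = 336.99 mGal
Free-air anomaly = 979999.56 − 980369.85 + (336.99) = -33.30 mGal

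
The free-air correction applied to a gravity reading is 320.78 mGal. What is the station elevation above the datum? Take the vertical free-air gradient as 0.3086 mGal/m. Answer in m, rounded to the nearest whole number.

h = 320.78 / 0.3086 = 1039.47 m

1039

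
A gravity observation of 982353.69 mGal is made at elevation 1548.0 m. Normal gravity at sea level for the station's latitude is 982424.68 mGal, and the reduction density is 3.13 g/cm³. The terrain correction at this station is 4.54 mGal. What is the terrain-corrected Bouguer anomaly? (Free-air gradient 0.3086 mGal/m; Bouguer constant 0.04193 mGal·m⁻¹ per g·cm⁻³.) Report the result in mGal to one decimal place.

208.1

Free-air correction = 0.3086 × 1548.0 = 477.71 mGal
Free-air anomaly = 982353.69 − 982424.68 + (477.71) = 406.72 mGal
Bouguer slab correction = 0.04193 × 3.13 × 1548.0 = 203.16 mGal
Simple Bouguer anomaly = 406.72 − (203.16) = 203.56 mGal
Complete Bouguer anomaly = 203.56 + 4.54 = 208.10 mGal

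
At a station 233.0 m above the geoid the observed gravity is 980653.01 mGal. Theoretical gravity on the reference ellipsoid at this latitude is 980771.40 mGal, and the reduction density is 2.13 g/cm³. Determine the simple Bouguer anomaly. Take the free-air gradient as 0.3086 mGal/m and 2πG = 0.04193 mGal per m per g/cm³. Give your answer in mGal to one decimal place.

Free-air correction = 0.3086 × 233.0 = 71.90 mGal
Free-air anomaly = 980653.01 − 980771.40 + (71.90) = -46.49 mGal
Bouguer slab correction = 0.04193 × 2.13 × 233.0 = 20.81 mGal
Simple Bouguer anomaly = -46.49 − (20.81) = -67.30 mGal

-67.3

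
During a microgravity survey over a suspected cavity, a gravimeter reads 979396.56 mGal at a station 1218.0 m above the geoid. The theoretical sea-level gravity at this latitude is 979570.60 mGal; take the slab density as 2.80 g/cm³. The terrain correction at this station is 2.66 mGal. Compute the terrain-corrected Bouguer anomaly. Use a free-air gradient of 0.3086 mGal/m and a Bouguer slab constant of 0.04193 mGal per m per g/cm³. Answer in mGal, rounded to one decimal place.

Free-air correction = 0.3086 × 1218.0 = 375.87 mGal
Free-air anomaly = 979396.56 − 979570.60 + (375.87) = 201.83 mGal
Bouguer slab correction = 0.04193 × 2.80 × 1218.0 = 143.00 mGal
Simple Bouguer anomaly = 201.83 − (143.00) = 58.83 mGal
Complete Bouguer anomaly = 58.83 + 2.66 = 61.49 mGal

61.5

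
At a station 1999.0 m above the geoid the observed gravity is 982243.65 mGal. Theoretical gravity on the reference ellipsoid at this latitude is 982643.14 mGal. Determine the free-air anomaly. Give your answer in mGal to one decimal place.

217.4

Free-air correction = 0.3086 × 1999.0 = 616.89 mGal
Free-air anomaly = 982243.65 − 982643.14 + (616.89) = 217.40 mGal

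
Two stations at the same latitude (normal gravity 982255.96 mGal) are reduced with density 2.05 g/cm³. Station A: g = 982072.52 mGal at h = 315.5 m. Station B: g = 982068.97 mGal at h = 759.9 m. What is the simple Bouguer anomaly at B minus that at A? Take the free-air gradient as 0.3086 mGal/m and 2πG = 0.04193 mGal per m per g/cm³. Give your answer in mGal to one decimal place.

95.4

Δg_SB(A) = 982072.52 − 982255.96 + 0.3086×315.5 − 0.04193×2.05×315.5 = -113.20 mGal
Δg_SB(B) = 982068.97 − 982255.96 + 0.3086×759.9 − 0.04193×2.05×759.9 = -17.80 mGal
Difference = -17.80 − (-113.20) = 95.40 mGal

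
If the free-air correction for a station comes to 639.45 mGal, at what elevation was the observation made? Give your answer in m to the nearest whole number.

h = 639.45 / 0.3086 = 2072.10 m

2072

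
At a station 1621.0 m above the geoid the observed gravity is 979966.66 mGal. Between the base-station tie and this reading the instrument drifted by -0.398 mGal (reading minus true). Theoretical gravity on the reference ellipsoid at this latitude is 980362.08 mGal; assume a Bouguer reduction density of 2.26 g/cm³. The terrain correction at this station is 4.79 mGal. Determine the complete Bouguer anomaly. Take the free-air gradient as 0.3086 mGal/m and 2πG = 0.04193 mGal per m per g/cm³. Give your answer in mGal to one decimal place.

Drift-corrected reading = 979966.66 − (-0.398) = 979967.058 mGal
Free-air correction = 0.3086 × 1621.0 = 500.24 mGal
Free-air anomaly = 979967.058 − 980362.08 + (500.24) = 105.218 mGal
Bouguer slab correction = 0.04193 × 2.26 × 1621.0 = 153.61 mGal
Simple Bouguer anomaly = 105.218 − (153.61) = -48.392 mGal
Complete Bouguer anomaly = -48.392 + 4.79 = -43.602 mGal

-43.6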